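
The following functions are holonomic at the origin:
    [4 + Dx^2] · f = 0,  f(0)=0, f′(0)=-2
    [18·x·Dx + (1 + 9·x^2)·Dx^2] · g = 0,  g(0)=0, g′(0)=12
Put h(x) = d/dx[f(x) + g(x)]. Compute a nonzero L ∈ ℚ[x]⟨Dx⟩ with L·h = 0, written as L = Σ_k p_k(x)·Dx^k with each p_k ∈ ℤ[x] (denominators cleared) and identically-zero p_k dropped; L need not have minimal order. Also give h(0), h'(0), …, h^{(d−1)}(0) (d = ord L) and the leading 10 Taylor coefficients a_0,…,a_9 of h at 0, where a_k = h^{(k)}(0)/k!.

L = (-3744·x + 37584·x^3 + 11664·x^5) + (-28 + 864·x^2 + 10692·x^4 + 5832·x^6)·Dx + (-936·x + 9396·x^3 + 2916·x^5)·Dx^2 + (-7 + 216·x^2 + 2673·x^4 + 1458·x^6)·Dx^3  (order 3).
h: a_k = 10, 0, -104, 0, 2912/3, 0, -393652/45, 0, 24800576/315, 0, …
ICs: h(0) = 10, h′(0) = 0, h′′(0) = -208.

f: a_k = 0, -2, 0, 4/3, 0, -4/15, 0, 8/315, 0, -4/2835, …
g: a_k = 0, 12, 0, -36, 0, 972/5, 0, -8748/7, 0, 8748, …
Sum ⇒ L₀ = lclm(L_f,L_g) in ℚ(x)⟨Dx⟩.
h₀' ⇒ L via d/dx closure of L₀.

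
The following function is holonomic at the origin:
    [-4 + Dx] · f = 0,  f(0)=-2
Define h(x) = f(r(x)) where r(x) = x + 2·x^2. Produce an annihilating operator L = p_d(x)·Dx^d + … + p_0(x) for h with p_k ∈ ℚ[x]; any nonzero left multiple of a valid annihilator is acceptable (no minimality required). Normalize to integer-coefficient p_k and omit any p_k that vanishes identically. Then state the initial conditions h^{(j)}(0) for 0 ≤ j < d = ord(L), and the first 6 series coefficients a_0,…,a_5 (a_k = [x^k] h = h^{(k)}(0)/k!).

L = (-4 - 16·x) + Dx  (order 1).
h: a_k = -2, -8, -32, -256/3, -640/3, -6656/15, …
ICs: h(0) = -2.

f: a_k = -2, -8, -16, -64/3, -64/3, -256/15, …
Substitute x→r, Dx→(1/r')Dx; clear ⇒ L₀.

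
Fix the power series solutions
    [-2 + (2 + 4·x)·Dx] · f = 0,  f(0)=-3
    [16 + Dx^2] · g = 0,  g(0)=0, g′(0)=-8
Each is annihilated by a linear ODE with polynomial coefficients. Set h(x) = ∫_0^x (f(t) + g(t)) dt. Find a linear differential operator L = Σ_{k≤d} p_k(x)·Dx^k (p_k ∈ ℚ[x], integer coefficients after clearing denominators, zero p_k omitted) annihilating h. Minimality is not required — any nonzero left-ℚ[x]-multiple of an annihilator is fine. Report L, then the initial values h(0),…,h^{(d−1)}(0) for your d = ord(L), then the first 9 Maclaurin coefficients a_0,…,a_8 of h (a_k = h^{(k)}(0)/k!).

f: a_k = -3, -3, 3/2, -3/2, 15/8, -21/8, 63/16, -99/16, 1287/128, …
g: a_k = 0, -8, 0, 64/3, 0, -256/15, 0, 2048/315, 0, …
h₀=f+g: left-lcm gives L₀, ord ≤ 3.
∫: right-multiply L₀ by Dx.
L = (-304 - 1024·x - 1024·x^2)·Dx + (240 + 1504·x + 3072·x^2 + 2048·x^3)·Dx^2 + (-19 - 64·x - 64·x^2)·Dx^3 + (15 + 94·x + 192·x^2 + 128·x^3)·Dx^4  (order 4).
h: a_k = 0, -3, -11/2, 1/2, 119/24, 3/8, -2363/720, 9/16, 1583/40320, …
ICs: h(0) = 0, h′(0) = -3, h′′(0) = -11, h′′′(0) = 3.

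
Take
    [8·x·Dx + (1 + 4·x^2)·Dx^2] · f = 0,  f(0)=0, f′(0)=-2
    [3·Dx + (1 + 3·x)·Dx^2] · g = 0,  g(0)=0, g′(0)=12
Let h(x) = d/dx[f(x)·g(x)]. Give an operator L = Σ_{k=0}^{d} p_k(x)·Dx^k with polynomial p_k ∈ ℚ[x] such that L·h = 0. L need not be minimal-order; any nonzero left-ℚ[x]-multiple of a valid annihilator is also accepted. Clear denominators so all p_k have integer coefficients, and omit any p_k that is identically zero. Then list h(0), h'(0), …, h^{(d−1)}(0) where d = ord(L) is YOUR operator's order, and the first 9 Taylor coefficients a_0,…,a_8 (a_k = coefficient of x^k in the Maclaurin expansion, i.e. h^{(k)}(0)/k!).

f: a_k = 0, -2, 0, 8/3, 0, -32/5, 0, 128/7, 0, …
g: a_k = 0, 12, -18, 36, -81, 972/5, -486, 8748/7, -6561/2, …
Product ⇒ symmetric product L₀, ord ≤ 4.
Differentiate: ansatz ord ≤ ord L₀ ⇒ L.
L = (1632 + 8496·x + 23040·x^2 + 110016·x^3 + 207360·x^4 + 269568·x^5 + 82944·x^7) + (418 + 6672·x + 44112·x^2 + 151488·x^3 + 393984·x^4 + 642816·x^5 + 725760·x^6 + 82944·x^7 + 290304·x^8)·Dx + (204 + 1844·x + 12096·x^2 + 47408·x^3 + 122880·x^4 + 240192·x^5 + 331776·x^6 + 361728·x^7 + 82944·x^8 + 165888·x^9)·Dx^2 + (25 + 246·x + 1217·x^2 + 4128·x^3 + 10624·x^4 + 22080·x^5 + 34272·x^6 + 41472·x^7 + 43776·x^8 + 13824·x^9 + 20736·x^10)·Dx^3  (order 3).
h: a_k = 0, -48, 108, -160, 570, -11088/5, 30492/5, -15936, 1718091/35, …
ICs: h(0) = 0, h′(0) = -48, h′′(0) = 216.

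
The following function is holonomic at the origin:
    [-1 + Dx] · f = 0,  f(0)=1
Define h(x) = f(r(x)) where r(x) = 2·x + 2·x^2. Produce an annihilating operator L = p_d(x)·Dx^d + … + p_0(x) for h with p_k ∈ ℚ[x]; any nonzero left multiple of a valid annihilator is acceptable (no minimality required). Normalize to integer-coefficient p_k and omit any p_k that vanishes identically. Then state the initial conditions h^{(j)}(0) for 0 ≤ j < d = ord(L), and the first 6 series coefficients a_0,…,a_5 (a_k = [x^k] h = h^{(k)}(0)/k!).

f: a_k = 1, 1, 1/2, 1/6, 1/24, 1/120, …
Change of var in L_f (x↦r) gives L₀.
L = (-2 - 4·x) + Dx  (order 1).
h: a_k = 1, 2, 4, 16/3, 20/3, 104/15, …
ICs: h(0) = 1.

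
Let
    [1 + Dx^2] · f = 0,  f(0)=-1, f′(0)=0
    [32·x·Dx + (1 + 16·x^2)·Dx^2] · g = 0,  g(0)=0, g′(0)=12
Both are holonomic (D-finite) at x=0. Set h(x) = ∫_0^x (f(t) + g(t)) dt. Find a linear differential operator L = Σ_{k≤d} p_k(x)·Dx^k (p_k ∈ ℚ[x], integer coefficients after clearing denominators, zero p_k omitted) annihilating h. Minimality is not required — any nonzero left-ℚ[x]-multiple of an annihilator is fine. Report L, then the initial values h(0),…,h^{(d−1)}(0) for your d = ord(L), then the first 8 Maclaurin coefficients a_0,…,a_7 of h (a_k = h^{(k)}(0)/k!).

L = (-6112·x + 99328·x^3 + 8192·x^5)·Dx^2 + (-31 + 1072·x^2 + 25344·x^4 + 4096·x^6)·Dx^3 + (-6112·x + 99328·x^3 + 8192·x^5)·Dx^4 + (-31 + 1072·x^2 + 25344·x^4 + 4096·x^6)·Dx^5  (order 5).
h: a_k = 0, -1, 6, 1/6, -16, -1/120, 512/5, 1/5040, …
ICs: h(0) = 0, h′(0) = -1, h′′(0) = 12, h′′′(0) = 1, h′′′′(0) = -384.

f: a_k = -1, 0, 1/2, 0, -1/24, 0, 1/720, 0, …
g: a_k = 0, 12, 0, -64, 0, 3072/5, 0, -49152/7, …
L₀ := lclm(L_f,L_g); ord L₀ ≤ 2+2.
h=∫₀ˣh₀: take L = L₀·Dx.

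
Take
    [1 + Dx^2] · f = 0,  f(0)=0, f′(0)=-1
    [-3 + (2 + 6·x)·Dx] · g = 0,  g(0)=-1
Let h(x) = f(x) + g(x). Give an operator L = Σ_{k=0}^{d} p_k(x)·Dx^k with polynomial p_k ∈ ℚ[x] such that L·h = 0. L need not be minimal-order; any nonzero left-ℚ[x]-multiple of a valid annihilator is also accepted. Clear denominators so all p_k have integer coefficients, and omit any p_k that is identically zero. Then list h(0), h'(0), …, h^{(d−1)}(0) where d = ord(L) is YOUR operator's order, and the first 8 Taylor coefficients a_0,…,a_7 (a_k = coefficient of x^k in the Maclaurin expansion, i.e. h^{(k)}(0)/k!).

f: a_k = 0, -1, 0, 1/6, 0, -1/120, 0, 1/5040, …
g: a_k = -1, -3/2, 9/8, -27/16, 405/128, -1701/256, 15309/1024, -72171/2048, …
h₀=f+g: left-lcm gives L₀, ord ≤ 3.
L = (-93 - 72·x - 108·x^2) + (-10 + 18·x + 216·x^2 + 216·x^3)·Dx + (-93 - 72·x - 108·x^2)·Dx^2 + (-10 + 18·x + 216·x^2 + 216·x^3)·Dx^3  (order 3).
h: a_k = -1, -5/2, 9/8, -73/48, 405/128, -25547/3840, 15309/1024, -22733737/645120, …
ICs: h(0) = -1, h′(0) = -5/2, h′′(0) = 9/4.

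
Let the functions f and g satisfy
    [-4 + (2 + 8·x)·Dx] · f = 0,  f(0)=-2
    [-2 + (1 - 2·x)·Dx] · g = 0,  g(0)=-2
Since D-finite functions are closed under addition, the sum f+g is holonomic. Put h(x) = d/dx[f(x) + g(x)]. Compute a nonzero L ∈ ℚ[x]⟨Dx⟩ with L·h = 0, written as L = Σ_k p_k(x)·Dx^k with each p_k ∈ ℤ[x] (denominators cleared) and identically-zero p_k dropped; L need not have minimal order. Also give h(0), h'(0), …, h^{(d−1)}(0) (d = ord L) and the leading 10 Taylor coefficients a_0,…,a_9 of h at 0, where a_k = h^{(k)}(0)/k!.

f: a_k = -2, -4, 4, -8, 20, -56, 168, -528, 1716, -5720, …
g: a_k = -2, -4, -8, -16, -32, -64, -128, -256, -512, -1024, …
Weyl lclm of L_f,L_g ⇒ L₀ (ord ≤ 2).
Derive L from L₀ (diff closure).
L = (-16 - 16·x) + (-2 - 40·x - 56·x^2)·Dx + (1 + 4·x - 4·x^2 - 16·x^3)·Dx^2  (order 2).
h: a_k = -8, -8, -72, -48, -600, 240, -5488, 9632, -60696, 174000, …
ICs: h(0) = -8, h′(0) = -8.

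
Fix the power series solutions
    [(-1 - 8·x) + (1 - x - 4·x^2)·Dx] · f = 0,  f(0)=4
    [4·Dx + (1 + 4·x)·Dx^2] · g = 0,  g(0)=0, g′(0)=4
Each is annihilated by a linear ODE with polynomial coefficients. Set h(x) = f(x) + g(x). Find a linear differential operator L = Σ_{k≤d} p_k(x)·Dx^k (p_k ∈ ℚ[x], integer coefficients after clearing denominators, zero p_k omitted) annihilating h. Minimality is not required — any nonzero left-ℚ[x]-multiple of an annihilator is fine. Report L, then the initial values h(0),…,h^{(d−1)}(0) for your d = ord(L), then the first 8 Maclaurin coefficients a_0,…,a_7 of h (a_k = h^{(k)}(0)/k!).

L = (268 + 1616·x + 5504·x^2 + 4608·x^3 + 6144·x^4)·Dx + (11 + 360·x + 3008·x^2 + 7680·x^3 + 9472·x^4 + 10240·x^5)·Dx^2 + (-7 - 67·x - 154·x^2 + 136·x^3 + 928·x^4 + 2176·x^5 + 2048·x^6)·Dx^3  (order 3).
h: a_k = 4, 8, 12, 172/3, 52, 2324/5, 124/3, 28732/7, …
ICs: h(0) = 4, h′(0) = 8, h′′(0) = 24.

f: a_k = 4, 4, 20, 36, 116, 260, 724, 1764, …
g: a_k = 0, 4, -8, 64/3, -64, 1024/5, -2048/3, 16384/7, …
L₀ := lclm(L_f,L_g); ord L₀ ≤ 1+2.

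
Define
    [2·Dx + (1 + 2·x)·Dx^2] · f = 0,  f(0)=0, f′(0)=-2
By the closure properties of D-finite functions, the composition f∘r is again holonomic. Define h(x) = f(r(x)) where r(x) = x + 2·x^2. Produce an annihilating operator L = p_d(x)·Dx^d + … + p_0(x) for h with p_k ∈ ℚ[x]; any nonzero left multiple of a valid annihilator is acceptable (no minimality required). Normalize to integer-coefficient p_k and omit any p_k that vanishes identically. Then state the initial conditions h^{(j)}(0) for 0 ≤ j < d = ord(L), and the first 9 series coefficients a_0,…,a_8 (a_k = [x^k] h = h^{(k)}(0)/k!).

f: a_k = 0, -2, 2, -8/3, 4, -32/5, 32/3, -128/7, 32, …
L₀ from L_f via x↦r, Dx↦r'^{-1}Dx.
L = (-2 + 8·x + 16·x^2)·Dx + (1 + 6·x + 12·x^2 + 16·x^3)·Dx^2  (order 2).
h: a_k = 0, -2, -2, 16/3, -4, -32/5, 64/3, -128/7, -32, …
ICs: h(0) = 0, h′(0) = -2.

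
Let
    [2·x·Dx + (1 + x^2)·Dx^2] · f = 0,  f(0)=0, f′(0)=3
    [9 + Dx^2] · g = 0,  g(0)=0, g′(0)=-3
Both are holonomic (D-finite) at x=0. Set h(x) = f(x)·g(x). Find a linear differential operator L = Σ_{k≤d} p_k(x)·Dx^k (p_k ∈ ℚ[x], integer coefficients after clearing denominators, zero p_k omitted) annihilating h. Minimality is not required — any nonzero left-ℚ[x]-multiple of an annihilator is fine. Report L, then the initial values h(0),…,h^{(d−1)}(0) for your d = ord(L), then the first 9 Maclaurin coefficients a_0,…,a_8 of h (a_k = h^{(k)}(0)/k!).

L = (1170 + 3834·x^2 + 4779·x^4 + 2916·x^6 + 729·x^8) + (396·x + 1044·x^3 + 972·x^5 + 324·x^7)·Dx + (220 + 768·x^2 + 1026·x^4 + 648·x^6 + 162·x^8)·Dx^2 + (44·x + 116·x^3 + 108·x^5 + 36·x^7)·Dx^3 + (10 + 38·x^2 + 55·x^4 + 36·x^6 + 9·x^8)·Dx^4  (order 4).
h: a_k = 0, 0, -9, 0, 33/2, 0, -99/8, 0, 117/16, …
ICs: h(0) = 0, h′(0) = 0, h′′(0) = -18, h′′′(0) = 0.

f: a_k = 0, 3, 0, -1, 0, 3/5, 0, -3/7, 0, …
g: a_k = 0, -3, 0, 9/2, 0, -81/40, 0, 243/560, 0, …
f·g: L₀ = L_f ⊗_s L_g, ord ≤ 2·2.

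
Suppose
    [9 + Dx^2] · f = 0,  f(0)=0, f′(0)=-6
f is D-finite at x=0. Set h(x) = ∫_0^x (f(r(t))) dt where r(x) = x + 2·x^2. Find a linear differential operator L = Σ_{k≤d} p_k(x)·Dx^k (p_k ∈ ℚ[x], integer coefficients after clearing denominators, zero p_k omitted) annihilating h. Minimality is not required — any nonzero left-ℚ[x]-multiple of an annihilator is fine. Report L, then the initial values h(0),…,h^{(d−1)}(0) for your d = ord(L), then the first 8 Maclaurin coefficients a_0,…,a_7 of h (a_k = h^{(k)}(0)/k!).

L = (9 + 108·x + 432·x^2 + 576·x^3)·Dx - 4·Dx^2 + (1 + 4·x)·Dx^3  (order 3).
h: a_k = 0, 0, -3, -4, 9/4, 54/5, 693/40, 9/2, …
ICs: h(0) = 0, h′(0) = 0, h′′(0) = -6.

f: a_k = 0, -6, 0, 9, 0, -81/20, 0, 243/280, …
L₀ from L_f via x↦r, Dx↦r'^{-1}Dx.
h=∫₀ˣh₀: take L = L₀·Dx.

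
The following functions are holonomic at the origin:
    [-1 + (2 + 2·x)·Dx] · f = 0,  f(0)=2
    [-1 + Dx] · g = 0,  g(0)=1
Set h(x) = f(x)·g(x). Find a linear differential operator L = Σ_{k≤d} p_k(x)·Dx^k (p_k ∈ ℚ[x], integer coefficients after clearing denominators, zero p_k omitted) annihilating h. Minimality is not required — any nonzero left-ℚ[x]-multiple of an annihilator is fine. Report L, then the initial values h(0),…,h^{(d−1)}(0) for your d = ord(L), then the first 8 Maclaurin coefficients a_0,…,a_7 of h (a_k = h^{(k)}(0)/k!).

L = (-3 - 2·x) + (2 + 2·x)·Dx  (order 1).
h: a_k = 2, 3, 7/4, 17/24, 11/64, 107/1920, -89/23040, 1123/107520, …
ICs: h(0) = 2.

f: a_k = 2, 1, -1/4, 1/8, -5/64, 7/128, -21/512, 33/1024, …
g: a_k = 1, 1, 1/2, 1/6, 1/24, 1/120, 1/720, 1/5040, …
L₀ := L_f ⊗_s L_g (sym. prod.), ord ≤ 1.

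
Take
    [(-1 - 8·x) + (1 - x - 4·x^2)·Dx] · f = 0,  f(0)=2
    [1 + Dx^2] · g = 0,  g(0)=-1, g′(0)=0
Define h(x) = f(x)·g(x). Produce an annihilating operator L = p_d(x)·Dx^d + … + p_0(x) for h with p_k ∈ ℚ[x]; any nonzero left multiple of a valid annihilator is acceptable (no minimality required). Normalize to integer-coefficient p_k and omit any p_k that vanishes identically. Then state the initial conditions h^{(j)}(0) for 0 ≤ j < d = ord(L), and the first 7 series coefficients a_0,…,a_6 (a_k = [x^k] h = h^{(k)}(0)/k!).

L = (7 + x + 4·x^2) + (2 + 16·x)·Dx + (-1 + x + 4·x^2)·Dx^2  (order 2).
h: a_k = -2, -2, -9, -17, -637/12, -1453/12, -120029/360, …
ICs: h(0) = -2, h′(0) = -2.

f: a_k = 2, 2, 10, 18, 58, 130, 362, …
g: a_k = -1, 0, 1/2, 0, -1/24, 0, 1/720, …
Product ⇒ symmetric product L₀, ord ≤ 2.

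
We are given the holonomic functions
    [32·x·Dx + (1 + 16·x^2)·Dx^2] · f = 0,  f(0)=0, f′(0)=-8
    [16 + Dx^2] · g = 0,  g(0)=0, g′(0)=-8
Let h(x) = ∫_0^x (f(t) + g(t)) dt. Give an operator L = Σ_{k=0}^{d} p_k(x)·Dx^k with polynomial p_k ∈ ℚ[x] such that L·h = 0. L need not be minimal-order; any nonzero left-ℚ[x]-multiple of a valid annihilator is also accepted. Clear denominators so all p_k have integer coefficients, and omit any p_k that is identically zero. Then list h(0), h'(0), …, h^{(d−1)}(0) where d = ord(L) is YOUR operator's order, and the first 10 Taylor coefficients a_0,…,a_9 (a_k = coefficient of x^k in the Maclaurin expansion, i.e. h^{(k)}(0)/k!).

L = (-5632·x + 114688·x^3 + 131072·x^5)·Dx^2 + (-16 + 1792·x^2 + 36864·x^4 + 65536·x^6)·Dx^3 + (-352·x + 7168·x^3 + 8192·x^5)·Dx^4 + (-1 + 112·x^2 + 2304·x^4 + 4096·x^6)·Dx^5  (order 5).
h: a_k = 0, 0, -8, 0, 16, 0, -640/9, 0, 26368/45, 0, …
ICs: h(0) = 0, h′(0) = 0, h′′(0) = -16, h′′′(0) = 0, h′′′′(0) = 384.

f: a_k = 0, -8, 0, 128/3, 0, -2048/5, 0, 32768/7, 0, -524288/9, …
g: a_k = 0, -8, 0, 64/3, 0, -256/15, 0, 2048/315, 0, -4096/2835, …
L₀ := lclm(L_f,L_g); ord L₀ ≤ 2+2.
h=∫h₀ ⇒ L = L₀·Dx.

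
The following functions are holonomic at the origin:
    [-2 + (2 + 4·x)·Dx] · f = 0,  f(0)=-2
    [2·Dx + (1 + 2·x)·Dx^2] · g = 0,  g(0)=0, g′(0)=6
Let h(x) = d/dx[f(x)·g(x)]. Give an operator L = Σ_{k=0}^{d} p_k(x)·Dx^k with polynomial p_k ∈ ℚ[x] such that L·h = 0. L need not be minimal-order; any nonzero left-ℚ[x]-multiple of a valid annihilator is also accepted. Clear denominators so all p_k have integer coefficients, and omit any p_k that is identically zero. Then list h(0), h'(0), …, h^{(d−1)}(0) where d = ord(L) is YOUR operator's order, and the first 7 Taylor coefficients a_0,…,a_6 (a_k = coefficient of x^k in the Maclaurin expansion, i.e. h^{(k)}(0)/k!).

f: a_k = -2, -2, 1, -1, 5/4, -7/4, 21/8, …
g: a_k = 0, 6, -6, 8, -12, 96/5, -32, …
Sym-product of L_f,L_g gives L₀ (≤ ord 2).
Differentiate: ansatz ord ≤ ord L₀ ⇒ L.
L = 1 + (4 + 8·x)·Dx + (1 + 4·x + 4·x^2)·Dx^2  (order 2).
h: a_k = -12, 0, 6, -16, 71/2, -372/5, 3043/20, …
ICs: h(0) = -12, h′(0) = 0.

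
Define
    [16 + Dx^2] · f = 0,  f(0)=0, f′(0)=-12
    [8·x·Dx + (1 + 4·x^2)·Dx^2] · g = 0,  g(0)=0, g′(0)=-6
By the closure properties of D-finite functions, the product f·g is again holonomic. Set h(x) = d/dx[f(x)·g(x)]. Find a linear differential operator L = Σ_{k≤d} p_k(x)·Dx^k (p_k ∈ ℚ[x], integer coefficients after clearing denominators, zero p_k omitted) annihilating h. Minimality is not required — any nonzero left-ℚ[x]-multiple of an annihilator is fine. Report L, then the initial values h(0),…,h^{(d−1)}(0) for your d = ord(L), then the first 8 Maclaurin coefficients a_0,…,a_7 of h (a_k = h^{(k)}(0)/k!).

f: a_k = 0, -12, 0, 32, 0, -128/5, 0, 1024/105, …
g: a_k = 0, -6, 0, 8, 0, -96/5, 0, 384/7, …
f·g: L₀ = L_f ⊗_s L_g, ord ≤ 2·2.
h₀' ⇒ L via d/dx closure of L₀.
L = (4096 + 58368·x^2 + 354304·x^4 + 983040·x^6 + 1867776·x^8 + 2621440·x^10 + 2097152·x^12) + (1984·x + 30208·x^3 + 158720·x^5 + 409600·x^7 + 655360·x^9 + 524288·x^11)·Dx + (336 + 5216·x^2 + 34560·x^4 + 114176·x^6 + 249856·x^8 + 360448·x^10 + 262144·x^12)·Dx^2 + (124·x + 1888·x^3 + 9920·x^5 + 25600·x^7 + 40960·x^9 + 32768·x^11)·Dx^3 + (5 + 98·x^2 + 776·x^4 + 3296·x^6 + 8320·x^8 + 12288·x^10 + 8192·x^12)·Dx^4  (order 4).
h: a_k = 0, 144, 0, -1152, 0, 3840, 0, -12288, …
ICs: h(0) = 0, h′(0) = 144, h′′(0) = 0, h′′′(0) = -6912.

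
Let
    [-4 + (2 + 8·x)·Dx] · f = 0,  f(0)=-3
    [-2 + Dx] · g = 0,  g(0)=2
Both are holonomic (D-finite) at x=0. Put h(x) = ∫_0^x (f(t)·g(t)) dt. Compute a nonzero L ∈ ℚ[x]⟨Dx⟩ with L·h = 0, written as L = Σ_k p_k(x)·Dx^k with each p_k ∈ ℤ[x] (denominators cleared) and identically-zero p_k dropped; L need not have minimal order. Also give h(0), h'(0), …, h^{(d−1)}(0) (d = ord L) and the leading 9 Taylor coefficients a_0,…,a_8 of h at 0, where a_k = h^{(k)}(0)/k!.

f: a_k = -3, -6, 6, -12, 30, -84, 252, -792, 2574, …
g: a_k = 2, 4, 4, 8/3, 4/3, 8/15, 8/45, 16/315, 4/315, …
h₀=f·g: eliminate ⇒ L₀, order ≤ 1·1.
Integrate: L := L₀·Dx.
L = (-4 - 8·x)·Dx + (1 + 4·x)·Dx^2  (order 2).
h: a_k = 0, -6, -12, -8, -8, 16/5, -224/15, 3904/105, -11104/105, …
ICs: h(0) = 0, h′(0) = -6.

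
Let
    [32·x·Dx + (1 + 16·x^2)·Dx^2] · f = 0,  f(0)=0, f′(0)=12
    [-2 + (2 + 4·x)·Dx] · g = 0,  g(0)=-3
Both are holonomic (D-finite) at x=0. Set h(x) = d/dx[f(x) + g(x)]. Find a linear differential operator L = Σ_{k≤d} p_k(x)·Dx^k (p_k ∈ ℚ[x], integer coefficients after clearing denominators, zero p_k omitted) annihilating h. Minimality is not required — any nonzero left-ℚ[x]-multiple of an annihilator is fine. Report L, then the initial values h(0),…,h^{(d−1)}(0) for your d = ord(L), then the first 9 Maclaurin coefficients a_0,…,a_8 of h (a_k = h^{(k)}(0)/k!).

f: a_k = 0, 12, 0, -64, 0, 3072/5, 0, -49152/7, 0, …
g: a_k = -3, -3, 3/2, -3/2, 15/8, -21/8, 63/16, -99/16, 1287/128, …
h₀=f+g: left-lcm gives L₀, ord ≤ 3.
Differentiate: ansatz ord ≤ ord L₀ ⇒ L.
L = (-32 - 160·x + 1536·x^2 + 1536·x^3) + (-35 - 128·x + 1312·x^2 + 6144·x^3 + 5376·x^4)·Dx + (-1 + 30·x + 96·x^2 + 576·x^3 + 1792·x^4 + 1536·x^5)·Dx^2  (order 2).
h: a_k = 9, 3, -393/2, 15/2, 24471/8, 189/8, -787125/16, 1287/16, 100643991/128, …
ICs: h(0) = 9, h′(0) = 3.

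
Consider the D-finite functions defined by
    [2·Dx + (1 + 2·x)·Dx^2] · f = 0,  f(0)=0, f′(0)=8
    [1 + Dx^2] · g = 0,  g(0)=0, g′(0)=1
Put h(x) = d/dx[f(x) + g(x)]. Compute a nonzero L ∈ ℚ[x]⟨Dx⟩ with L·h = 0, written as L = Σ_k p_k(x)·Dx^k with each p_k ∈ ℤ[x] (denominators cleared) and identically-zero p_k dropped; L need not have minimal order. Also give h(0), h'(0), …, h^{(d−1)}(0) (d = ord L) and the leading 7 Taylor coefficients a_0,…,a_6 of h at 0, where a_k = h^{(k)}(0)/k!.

L = (50 + 8·x + 8·x^2) + (9 + 22·x + 12·x^2 + 8·x^3)·Dx + (50 + 8·x + 8·x^2)·Dx^2 + (9 + 22·x + 12·x^2 + 8·x^3)·Dx^3  (order 3).
h: a_k = 9, -16, 63/2, -64, 3073/24, -256, 368639/720, …
ICs: h(0) = 9, h′(0) = -16, h′′(0) = 63.

f: a_k = 0, 8, -8, 32/3, -16, 128/5, -128/3, …
g: a_k = 0, 1, 0, -1/6, 0, 1/120, 0, …
f+g: L₀ = lclm(L_f,L_g), ord ≤ 2+2.
Derive L from L₀ (diff closure).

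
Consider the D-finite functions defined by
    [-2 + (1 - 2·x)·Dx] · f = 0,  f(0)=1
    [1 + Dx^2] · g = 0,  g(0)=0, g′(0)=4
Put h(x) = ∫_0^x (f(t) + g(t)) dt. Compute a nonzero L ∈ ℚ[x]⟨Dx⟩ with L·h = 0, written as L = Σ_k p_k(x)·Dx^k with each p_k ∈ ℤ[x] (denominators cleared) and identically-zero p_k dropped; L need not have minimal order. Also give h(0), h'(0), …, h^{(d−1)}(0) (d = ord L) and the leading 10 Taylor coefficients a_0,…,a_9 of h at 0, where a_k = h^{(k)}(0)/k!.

L = (50 - 8·x + 8·x^2)·Dx + (-9 + 22·x - 12·x^2 + 8·x^3)·Dx^2 + (50 - 8·x + 8·x^2)·Dx^3 + (-9 + 22·x - 12·x^2 + 8·x^3)·Dx^4  (order 4).
h: a_k = 0, 1, 3, 4/3, 11/6, 16/5, 961/180, 64/7, 161279/10080, 256/9, …
ICs: h(0) = 0, h′(0) = 1, h′′(0) = 6, h′′′(0) = 8.

f: a_k = 1, 2, 4, 8, 16, 32, 64, 128, 256, 512, …
g: a_k = 0, 4, 0, -2/3, 0, 1/30, 0, -1/1260, 0, 1/90720, …
Sum ⇒ L₀ = lclm(L_f,L_g) in ℚ(x)⟨Dx⟩.
h=∫₀ˣh₀: take L = L₀·Dx.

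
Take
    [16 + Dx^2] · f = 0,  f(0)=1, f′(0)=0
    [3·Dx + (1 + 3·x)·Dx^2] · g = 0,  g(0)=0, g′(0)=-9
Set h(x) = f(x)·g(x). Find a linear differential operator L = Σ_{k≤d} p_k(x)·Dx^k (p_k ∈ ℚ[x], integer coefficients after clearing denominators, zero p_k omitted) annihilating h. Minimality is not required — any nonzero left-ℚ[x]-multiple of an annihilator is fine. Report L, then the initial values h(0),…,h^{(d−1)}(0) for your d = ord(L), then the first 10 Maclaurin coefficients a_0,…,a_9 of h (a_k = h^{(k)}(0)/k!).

L = (2272 + 127488·x + 781056·x^2 + 1769472·x^3 + 1327104·x^4) + (4416 + 50112·x + 165888·x^2 + 165888·x^3)·Dx + (1022 + 19392·x + 102816·x^2 + 221184·x^3 + 165888·x^4)·Dx^2 + (276 + 3132·x + 10368·x^2 + 10368·x^3)·Dx^3 + (55 + 714·x + 3375·x^2 + 6912·x^3 + 5184·x^4)·Dx^4  (order 4).
h: a_k = 0, -9, 27/2, 45, -189/4, -129/5, 45/2, -269/35, 4623/40, -16763/35, …
ICs: h(0) = 0, h′(0) = -9, h′′(0) = 27, h′′′(0) = 270.

f: a_k = 1, 0, -8, 0, 32/3, 0, -256/45, 0, 512/315, 0, …
g: a_k = 0, -9, 27/2, -27, 243/4, -729/5, 729/2, -6561/7, 19683/8, -6561, …
Product ⇒ symmetric product L₀, ord ≤ 4.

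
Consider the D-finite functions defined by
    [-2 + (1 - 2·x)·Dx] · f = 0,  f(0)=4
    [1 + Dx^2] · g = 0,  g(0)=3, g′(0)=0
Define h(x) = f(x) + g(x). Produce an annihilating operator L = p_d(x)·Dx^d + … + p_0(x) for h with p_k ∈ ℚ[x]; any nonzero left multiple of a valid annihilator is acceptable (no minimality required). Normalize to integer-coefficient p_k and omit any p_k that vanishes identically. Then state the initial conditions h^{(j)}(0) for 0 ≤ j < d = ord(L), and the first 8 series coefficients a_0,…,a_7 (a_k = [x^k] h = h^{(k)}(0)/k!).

f: a_k = 4, 8, 16, 32, 64, 128, 256, 512, …
g: a_k = 3, 0, -3/2, 0, 1/8, 0, -1/240, 0, …
Sum ⇒ L₀ = lclm(L_f,L_g) in ℚ(x)⟨Dx⟩.
L = (50 - 8·x + 8·x^2) + (-9 + 22·x - 12·x^2 + 8·x^3)·Dx + (50 - 8·x + 8·x^2)·Dx^2 + (-9 + 22·x - 12·x^2 + 8·x^3)·Dx^3  (order 3).
h: a_k = 7, 8, 29/2, 32, 513/8, 128, 61439/240, 512, …
ICs: h(0) = 7, h′(0) = 8, h′′(0) = 29.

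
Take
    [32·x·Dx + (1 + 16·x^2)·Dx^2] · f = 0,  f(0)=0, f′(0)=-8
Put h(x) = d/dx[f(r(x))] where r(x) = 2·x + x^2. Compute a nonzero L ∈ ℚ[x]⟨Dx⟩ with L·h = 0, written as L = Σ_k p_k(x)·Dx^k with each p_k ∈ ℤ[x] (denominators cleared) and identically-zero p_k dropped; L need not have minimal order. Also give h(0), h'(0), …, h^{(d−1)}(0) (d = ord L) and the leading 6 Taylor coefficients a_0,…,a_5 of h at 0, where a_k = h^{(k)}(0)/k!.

f: a_k = 0, -8, 0, 128/3, 0, -2048/5, …
L₀ from L_f via x↦r, Dx↦r'^{-1}Dx.
Derive L from L₀ (diff closure).
L = (-1 + 128·x + 256·x^2 + 192·x^3 + 48·x^4) + (1 + x + 64·x^2 + 128·x^3 + 80·x^4 + 16·x^5)·Dx  (order 1).
h: a_k = -16, -16, 1024, 2048, -64256, -196352, …
ICs: h(0) = -16.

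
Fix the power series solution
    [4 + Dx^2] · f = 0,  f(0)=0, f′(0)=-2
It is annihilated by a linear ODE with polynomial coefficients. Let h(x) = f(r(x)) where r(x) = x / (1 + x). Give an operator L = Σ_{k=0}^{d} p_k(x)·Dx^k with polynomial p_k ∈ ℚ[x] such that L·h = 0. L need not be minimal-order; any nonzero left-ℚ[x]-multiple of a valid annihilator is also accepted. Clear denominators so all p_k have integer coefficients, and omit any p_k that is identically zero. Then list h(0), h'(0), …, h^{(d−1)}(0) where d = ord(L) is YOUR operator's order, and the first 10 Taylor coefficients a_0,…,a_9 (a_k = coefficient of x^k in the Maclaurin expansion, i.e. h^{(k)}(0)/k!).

f: a_k = 0, -2, 0, 4/3, 0, -4/15, 0, 8/315, 0, -4/2835, …
h₀=f(r): pull back L_f along r ⇒ L₀.
L = 4 + (2 + 6·x + 6·x^2 + 2·x^3)·Dx + (1 + 4·x + 6·x^2 + 4·x^3 + x^4)·Dx^2  (order 2).
h: a_k = 0, -2, 2, -2/3, -2, 86/15, -10, 4418/315, -758/45, 49262/2835, …
ICs: h(0) = 0, h′(0) = -2.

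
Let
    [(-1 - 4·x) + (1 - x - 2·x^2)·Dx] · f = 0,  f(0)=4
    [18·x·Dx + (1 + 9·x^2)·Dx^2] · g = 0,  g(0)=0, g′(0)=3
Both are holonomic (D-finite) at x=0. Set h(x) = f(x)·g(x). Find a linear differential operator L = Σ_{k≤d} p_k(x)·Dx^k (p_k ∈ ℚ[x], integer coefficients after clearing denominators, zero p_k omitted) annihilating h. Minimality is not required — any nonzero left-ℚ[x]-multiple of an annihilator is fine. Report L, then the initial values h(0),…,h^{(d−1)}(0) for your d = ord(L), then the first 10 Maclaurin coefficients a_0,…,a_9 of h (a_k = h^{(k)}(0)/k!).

L = (4 + 18·x + 108·x^2) + (2 - 10·x + 36·x^2 + 108·x^3)·Dx + (-1 + x - 7·x^2 + 9·x^3 + 18·x^4)·Dx^2  (order 2).
h: a_k = 0, 12, 12, 0, 24, 1092/5, 1332/5, -19128/35, -96/7, 267444/35, …
ICs: h(0) = 0, h′(0) = 12.

f: a_k = 4, 4, 12, 20, 44, 84, 172, 340, 684, 1364, …
g: a_k = 0, 3, 0, -9, 0, 243/5, 0, -2187/7, 0, 2187, …
L₀ := L_f ⊗_s L_g (sym. prod.), ord ≤ 2.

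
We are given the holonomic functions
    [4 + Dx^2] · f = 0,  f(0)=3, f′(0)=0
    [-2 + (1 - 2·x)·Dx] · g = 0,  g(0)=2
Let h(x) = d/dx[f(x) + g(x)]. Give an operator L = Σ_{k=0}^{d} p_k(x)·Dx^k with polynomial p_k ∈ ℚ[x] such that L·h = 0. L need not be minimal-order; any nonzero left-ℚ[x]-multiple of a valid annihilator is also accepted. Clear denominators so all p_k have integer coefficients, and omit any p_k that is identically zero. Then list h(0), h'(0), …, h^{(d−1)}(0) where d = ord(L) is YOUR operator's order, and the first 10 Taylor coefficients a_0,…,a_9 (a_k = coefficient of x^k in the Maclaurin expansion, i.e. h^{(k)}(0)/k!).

L = (208 - 64·x + 64·x^2) + (-28 + 72·x - 48·x^2 + 32·x^3)·Dx + (52 - 16·x + 16·x^2)·Dx^2 + (-7 + 18·x - 12·x^2 + 8·x^3)·Dx^3  (order 3).
h: a_k = 4, 4, 48, 136, 320, 3832/5, 1792, 430096/105, 9216, 19353592/945, …
ICs: h(0) = 4, h′(0) = 4, h′′(0) = 96.

f: a_k = 3, 0, -6, 0, 2, 0, -4/15, 0, 2/105, 0, …
g: a_k = 2, 4, 8, 16, 32, 64, 128, 256, 512, 1024, …
Weyl lclm of L_f,L_g ⇒ L₀ (ord ≤ 3).
h₀' ⇒ L via d/dx closure of L₀.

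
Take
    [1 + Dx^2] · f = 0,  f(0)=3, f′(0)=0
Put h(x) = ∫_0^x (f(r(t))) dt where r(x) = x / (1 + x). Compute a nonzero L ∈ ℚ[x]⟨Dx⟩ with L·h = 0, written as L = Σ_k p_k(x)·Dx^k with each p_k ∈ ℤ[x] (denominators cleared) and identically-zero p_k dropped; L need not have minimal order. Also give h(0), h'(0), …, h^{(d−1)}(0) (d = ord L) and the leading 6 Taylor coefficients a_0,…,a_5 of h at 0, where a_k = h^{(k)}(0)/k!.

L = Dx + (2 + 6·x + 6·x^2 + 2·x^3)·Dx^2 + (1 + 4·x + 6·x^2 + 4·x^3 + x^4)·Dx^3  (order 3).
h: a_k = 0, 3, 0, -1/2, 3/4, -7/8, …
ICs: h(0) = 0, h′(0) = 3, h′′(0) = 0.

f: a_k = 3, 0, -3/2, 0, 1/8, 0, …
h₀=f(r): pull back L_f along r ⇒ L₀.
Integrate: L := L₀·Dx.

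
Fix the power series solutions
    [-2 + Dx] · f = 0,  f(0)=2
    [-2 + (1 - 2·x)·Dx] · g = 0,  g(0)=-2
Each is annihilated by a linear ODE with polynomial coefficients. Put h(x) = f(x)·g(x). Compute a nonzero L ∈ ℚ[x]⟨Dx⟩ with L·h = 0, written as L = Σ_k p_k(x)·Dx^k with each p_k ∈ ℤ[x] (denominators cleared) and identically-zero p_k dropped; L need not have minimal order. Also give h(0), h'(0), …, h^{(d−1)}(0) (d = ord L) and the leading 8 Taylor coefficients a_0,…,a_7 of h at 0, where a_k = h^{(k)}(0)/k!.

f: a_k = 2, 4, 4, 8/3, 4/3, 8/15, 8/45, 16/315, …
g: a_k = -2, -4, -8, -16, -32, -64, -128, -256, …
L₀ := L_f ⊗_s L_g (sym. prod.), ord ≤ 1.
L = (4 - 4·x) + (-1 + 2·x)·Dx  (order 1).
h: a_k = -4, -16, -40, -256/3, -520/3, -5216/15, -31312/45, -87680/63, …
ICs: h(0) = -4.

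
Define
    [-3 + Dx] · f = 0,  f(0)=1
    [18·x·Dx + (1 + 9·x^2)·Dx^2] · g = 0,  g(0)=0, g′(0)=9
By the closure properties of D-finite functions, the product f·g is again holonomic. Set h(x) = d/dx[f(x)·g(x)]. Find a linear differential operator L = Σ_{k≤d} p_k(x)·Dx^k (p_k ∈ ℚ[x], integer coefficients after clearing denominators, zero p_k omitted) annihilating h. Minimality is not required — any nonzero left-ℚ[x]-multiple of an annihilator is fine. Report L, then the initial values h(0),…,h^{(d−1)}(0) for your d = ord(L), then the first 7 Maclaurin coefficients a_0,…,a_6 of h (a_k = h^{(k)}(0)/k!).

L = (9 + 135·x - 243·x^2 + 243·x^3) + (-54·x + 108·x^2 - 162·x^3)·Dx + (-1 + 3·x - 9·x^2 + 27·x^3)·Dx^2  (order 2).
h: a_k = 9, 54, 81/2, -162, 2187/8, 8019/4, -203391/80, …
ICs: h(0) = 9, h′(0) = 54.

f: a_k = 1, 3, 9/2, 9/2, 27/8, 81/40, 81/80, …
g: a_k = 0, 9, 0, -27, 0, 729/5, 0, …
Product ⇒ symmetric product L₀, ord ≤ 2.
h=h₀': d/dx-closure on L₀ ⇒ L.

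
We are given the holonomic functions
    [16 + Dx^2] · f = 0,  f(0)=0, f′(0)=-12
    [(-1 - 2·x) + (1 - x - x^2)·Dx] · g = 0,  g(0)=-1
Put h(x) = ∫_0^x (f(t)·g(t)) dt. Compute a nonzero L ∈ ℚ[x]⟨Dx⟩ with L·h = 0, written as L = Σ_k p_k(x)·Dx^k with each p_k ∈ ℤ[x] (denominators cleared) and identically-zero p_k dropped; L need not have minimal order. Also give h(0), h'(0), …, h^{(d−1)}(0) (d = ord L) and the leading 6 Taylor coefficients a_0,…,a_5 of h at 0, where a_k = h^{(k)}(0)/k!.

L = (-14 + 16·x + 16·x^2)·Dx + (2 + 4·x)·Dx^2 + (-1 + x + x^2)·Dx^3  (order 3).
h: a_k = 0, 0, 6, 4, -2, 4/5, …
ICs: h(0) = 0, h′(0) = 0, h′′(0) = 12.

f: a_k = 0, -12, 0, 32, 0, -128/5, …
g: a_k = -1, -1, -2, -3, -5, -8, …
f·g: L₀ = L_f ⊗_s L_g, ord ≤ 2·1.
∫: right-multiply L₀ by Dx.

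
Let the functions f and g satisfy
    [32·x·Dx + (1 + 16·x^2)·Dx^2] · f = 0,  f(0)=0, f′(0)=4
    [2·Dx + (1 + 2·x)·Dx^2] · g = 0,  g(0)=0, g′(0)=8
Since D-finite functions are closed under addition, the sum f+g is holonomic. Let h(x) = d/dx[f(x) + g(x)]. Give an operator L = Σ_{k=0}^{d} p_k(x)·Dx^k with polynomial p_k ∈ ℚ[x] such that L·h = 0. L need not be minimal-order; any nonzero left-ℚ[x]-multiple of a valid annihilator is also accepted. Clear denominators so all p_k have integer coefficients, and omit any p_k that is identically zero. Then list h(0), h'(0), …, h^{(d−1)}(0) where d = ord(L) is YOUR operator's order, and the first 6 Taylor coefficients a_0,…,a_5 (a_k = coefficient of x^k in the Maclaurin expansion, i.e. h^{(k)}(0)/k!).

f: a_k = 0, 4, 0, -64/3, 0, 1024/5, …
g: a_k = 0, 8, -8, 32/3, -16, 128/5, …
Sum ⇒ L₀ = lclm(L_f,L_g) in ℚ(x)⟨Dx⟩.
h₀' ⇒ L via d/dx closure of L₀.
L = (-32 - 192·x + 1536·x^2 + 1024·x^3) + (-20 - 64·x + 576·x^2 + 3072·x^3 + 2048·x^4)·Dx + (-1 + 14·x + 32·x^2 + 256·x^3 + 768·x^4 + 512·x^5)·Dx^2  (order 2).
h: a_k = 12, -16, -32, -64, 1152, -256, …
ICs: h(0) = 12, h′(0) = -16.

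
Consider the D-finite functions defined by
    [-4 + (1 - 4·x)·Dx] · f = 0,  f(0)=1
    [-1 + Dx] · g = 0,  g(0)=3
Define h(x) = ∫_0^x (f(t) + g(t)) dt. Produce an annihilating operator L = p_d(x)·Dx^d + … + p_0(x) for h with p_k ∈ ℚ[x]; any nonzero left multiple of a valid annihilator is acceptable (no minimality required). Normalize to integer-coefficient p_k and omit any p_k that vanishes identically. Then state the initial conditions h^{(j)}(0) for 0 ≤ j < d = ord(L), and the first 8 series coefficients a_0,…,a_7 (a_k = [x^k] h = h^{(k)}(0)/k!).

L = (-28 - 16·x)·Dx + (31 + 8·x - 16·x^2)·Dx^2 + (-3 + 8·x + 16·x^2)·Dx^3  (order 3).
h: a_k = 0, 4, 7/2, 35/6, 129/8, 2049/40, 40961/240, 983041/1680, …
ICs: h(0) = 0, h′(0) = 4, h′′(0) = 7.

f: a_k = 1, 4, 16, 64, 256, 1024, 4096, 16384, …
g: a_k = 3, 3, 3/2, 1/2, 1/8, 1/40, 1/240, 1/1680, …
h₀=f+g: left-lcm gives L₀, ord ≤ 2.
Integrate: L := L₀·Dx.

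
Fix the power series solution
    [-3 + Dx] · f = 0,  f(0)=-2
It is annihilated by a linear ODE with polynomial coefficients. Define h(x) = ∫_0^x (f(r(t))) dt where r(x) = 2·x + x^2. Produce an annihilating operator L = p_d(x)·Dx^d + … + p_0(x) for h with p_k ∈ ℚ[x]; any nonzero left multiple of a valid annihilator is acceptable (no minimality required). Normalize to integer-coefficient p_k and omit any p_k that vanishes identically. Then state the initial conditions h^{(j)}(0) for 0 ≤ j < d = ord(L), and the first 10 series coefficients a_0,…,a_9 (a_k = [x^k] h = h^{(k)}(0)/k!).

L = (-6 - 6·x)·Dx + Dx^2  (order 2).
h: a_k = 0, -2, -6, -14, -27, -45, -333/5, -3123/35, -15363/140, -17529/140, …
ICs: h(0) = 0, h′(0) = -2.

f: a_k = -2, -6, -9, -9, -27/4, -81/20, -81/40, -243/280, -729/2240, -243/2240, …
L₀ from L_f via x↦r, Dx↦r'^{-1}Dx.
h=∫h₀ ⇒ L = L₀·Dx.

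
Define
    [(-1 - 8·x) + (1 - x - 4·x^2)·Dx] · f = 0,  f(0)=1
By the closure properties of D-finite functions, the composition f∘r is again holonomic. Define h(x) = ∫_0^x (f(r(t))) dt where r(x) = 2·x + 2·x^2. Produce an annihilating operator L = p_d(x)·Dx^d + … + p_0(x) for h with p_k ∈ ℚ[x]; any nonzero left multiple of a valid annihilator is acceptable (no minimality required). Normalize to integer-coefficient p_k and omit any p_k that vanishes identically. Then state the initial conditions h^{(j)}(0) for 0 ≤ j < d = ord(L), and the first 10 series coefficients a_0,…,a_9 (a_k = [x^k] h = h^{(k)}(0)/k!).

L = (2 + 36·x + 96·x^2 + 64·x^3)·Dx + (-1 + 2·x + 18·x^2 + 32·x^3 + 16·x^4)·Dx^2  (order 2).
h: a_k = 0, 1, 1, 22/3, 28, 140, 692, 24840/7, 18576, 888400/9, …
ICs: h(0) = 0, h′(0) = 1.

f: a_k = 1, 1, 5, 9, 29, 65, 181, 441, 1165, 2929, …
Substitute x→r, Dx→(1/r')Dx; clear ⇒ L₀.
∫: right-multiply L₀ by Dx.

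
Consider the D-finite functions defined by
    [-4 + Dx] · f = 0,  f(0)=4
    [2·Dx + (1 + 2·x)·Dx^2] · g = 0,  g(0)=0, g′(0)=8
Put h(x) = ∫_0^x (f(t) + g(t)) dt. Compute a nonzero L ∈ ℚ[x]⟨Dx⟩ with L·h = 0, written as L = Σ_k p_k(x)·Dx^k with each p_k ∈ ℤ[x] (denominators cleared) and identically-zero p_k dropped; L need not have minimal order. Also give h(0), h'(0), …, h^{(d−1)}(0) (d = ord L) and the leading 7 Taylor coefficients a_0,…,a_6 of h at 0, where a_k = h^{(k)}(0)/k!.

f: a_k = 4, 16, 32, 128/3, 128/3, 512/15, 1024/45, …
g: a_k = 0, 8, -8, 32/3, -16, 128/5, -128/3, …
Weyl lclm of L_f,L_g ⇒ L₀ (ord ≤ 3).
h=∫h₀ ⇒ L = L₀·Dx.
L = (-32 - 32·x)·Dx^2 + (-4 - 32·x - 32·x^2)·Dx^3 + (3 + 10·x + 8·x^2)·Dx^4  (order 4).
h: a_k = 0, 4, 12, 8, 40/3, 16/3, 448/45, …
ICs: h(0) = 0, h′(0) = 4, h′′(0) = 24, h′′′(0) = 48.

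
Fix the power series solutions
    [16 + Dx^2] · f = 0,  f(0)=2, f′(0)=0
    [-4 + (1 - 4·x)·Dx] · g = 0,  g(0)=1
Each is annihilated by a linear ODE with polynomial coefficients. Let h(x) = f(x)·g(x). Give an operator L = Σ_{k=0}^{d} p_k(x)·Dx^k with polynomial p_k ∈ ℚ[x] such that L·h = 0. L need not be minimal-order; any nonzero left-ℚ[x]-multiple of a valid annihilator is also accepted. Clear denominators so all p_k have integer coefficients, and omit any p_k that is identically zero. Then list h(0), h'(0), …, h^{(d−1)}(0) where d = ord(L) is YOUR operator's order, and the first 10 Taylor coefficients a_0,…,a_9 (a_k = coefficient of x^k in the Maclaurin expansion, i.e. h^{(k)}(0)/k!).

f: a_k = 2, 0, -16, 0, 64/3, 0, -512/45, 0, 1024/315, 0, …
g: a_k = 1, 4, 16, 64, 256, 1024, 4096, 16384, 65536, 262144, …
h₀=f·g: eliminate ⇒ L₀, order ≤ 2·1.
L = (-16 + 64·x) + 8·Dx + (-1 + 4·x)·Dx^2  (order 2).
h: a_k = 2, 8, 16, 64, 832/3, 3328/3, 199168/45, 796672/45, 4461568/63, 17846272/63, …
ICs: h(0) = 2, h′(0) = 8.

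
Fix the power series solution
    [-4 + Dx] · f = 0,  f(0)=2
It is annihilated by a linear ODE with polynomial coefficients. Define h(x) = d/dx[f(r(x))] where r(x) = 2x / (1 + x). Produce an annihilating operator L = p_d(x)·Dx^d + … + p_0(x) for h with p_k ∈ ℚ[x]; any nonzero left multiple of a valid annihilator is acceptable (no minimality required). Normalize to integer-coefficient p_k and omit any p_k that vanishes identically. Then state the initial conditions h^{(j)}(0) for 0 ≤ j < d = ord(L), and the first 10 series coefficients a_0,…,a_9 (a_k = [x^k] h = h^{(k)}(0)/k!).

f: a_k = 2, 8, 16, 64/3, 64/3, 256/15, 512/45, 2048/315, 1024/315, 4096/2835, …
Change of var in L_f (x↦r) gives L₀.
h₀' ⇒ L via d/dx closure of L₀.
L = (6 - 2·x) + (-1 - 2·x - x^2)·Dx  (order 1).
h: a_k = 16, 96, 176, 64/3, -176, 736/15, 6448/45, -6016/35, 9008/315, 397216/2835, …
ICs: h(0) = 16.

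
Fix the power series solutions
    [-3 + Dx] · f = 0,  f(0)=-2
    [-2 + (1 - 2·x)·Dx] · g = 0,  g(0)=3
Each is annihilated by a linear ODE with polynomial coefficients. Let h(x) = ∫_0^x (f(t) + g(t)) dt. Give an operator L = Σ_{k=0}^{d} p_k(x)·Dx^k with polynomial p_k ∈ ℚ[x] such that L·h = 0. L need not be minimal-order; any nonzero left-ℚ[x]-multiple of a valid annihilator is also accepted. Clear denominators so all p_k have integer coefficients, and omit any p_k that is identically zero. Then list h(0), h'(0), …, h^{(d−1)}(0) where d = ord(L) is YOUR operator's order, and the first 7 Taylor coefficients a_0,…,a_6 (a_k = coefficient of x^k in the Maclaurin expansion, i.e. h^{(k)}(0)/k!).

L = (6 + 36·x)·Dx + (1 - 36·x + 36·x^2)·Dx^2 + (-1 + 8·x - 12·x^2)·Dx^3  (order 3).
h: a_k = 0, 1, 0, 1, 15/4, 33/4, 613/40, …
ICs: h(0) = 0, h′(0) = 1, h′′(0) = 0.

f: a_k = -2, -6, -9, -9, -27/4, -81/20, -81/40, …
g: a_k = 3, 6, 12, 24, 48, 96, 192, …
h₀=f+g: left-lcm gives L₀, ord ≤ 2.
∫: right-multiply L₀ by Dx.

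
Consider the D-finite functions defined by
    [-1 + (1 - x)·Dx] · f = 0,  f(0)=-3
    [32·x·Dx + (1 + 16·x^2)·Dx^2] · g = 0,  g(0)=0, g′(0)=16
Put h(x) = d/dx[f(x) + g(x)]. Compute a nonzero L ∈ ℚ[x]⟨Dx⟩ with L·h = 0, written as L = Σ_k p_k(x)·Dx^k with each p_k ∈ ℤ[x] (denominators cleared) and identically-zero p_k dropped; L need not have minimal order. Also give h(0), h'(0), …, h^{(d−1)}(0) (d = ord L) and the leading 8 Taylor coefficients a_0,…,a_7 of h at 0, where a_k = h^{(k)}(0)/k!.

L = (-32 + 128·x + 1536·x^2) + (19 - 32·x - 656·x^2 + 1536·x^3)·Dx + (-1 - 15·x - 240·x^3 + 256·x^4)·Dx^2  (order 2).
h: a_k = 13, -6, -265, -12, 4081, -18, -65557, -24, …
ICs: h(0) = 13, h′(0) = -6.

f: a_k = -3, -3, -3, -3, -3, -3, -3, -3, …
g: a_k = 0, 16, 0, -256/3, 0, 4096/5, 0, -65536/7, …
Weyl lclm of L_f,L_g ⇒ L₀ (ord ≤ 3).
h=h₀': d/dx-closure on L₀ ⇒ L.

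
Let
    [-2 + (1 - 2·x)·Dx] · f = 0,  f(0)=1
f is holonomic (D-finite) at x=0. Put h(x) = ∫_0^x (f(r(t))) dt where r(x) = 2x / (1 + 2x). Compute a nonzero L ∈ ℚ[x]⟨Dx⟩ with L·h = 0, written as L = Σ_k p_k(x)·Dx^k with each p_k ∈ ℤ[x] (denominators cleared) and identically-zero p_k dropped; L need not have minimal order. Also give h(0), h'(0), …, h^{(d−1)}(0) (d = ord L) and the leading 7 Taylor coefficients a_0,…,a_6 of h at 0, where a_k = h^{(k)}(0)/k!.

L = 4·Dx + (-1 + 4·x^2)·Dx^2  (order 2).
h: a_k = 0, 1, 2, 8/3, 4, 32/5, 32/3, …
ICs: h(0) = 0, h′(0) = 1.

f: a_k = 1, 2, 4, 8, 16, 32, 64, …
f∘r: x↦r, Dx↦Dx/r' in L_f ⇒ L₀.
∫: right-multiply L₀ by Dx.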